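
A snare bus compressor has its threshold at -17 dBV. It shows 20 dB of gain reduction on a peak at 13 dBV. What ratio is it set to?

3:1

Input overshoot = 13 − (-17) = 30 dB.
Output overshoot = 30 − 20 = 10 dB.
Ratio = input overshoot / output overshoot = 30 / 10 = 3.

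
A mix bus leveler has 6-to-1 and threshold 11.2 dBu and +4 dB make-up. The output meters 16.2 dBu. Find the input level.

17.2 dBu

Stripping the +4 dB make-up gives 12.2 dBu at the gain stage.
The compressed level sits 12.2 − 11.2 = 1 dB over threshold.
Undo the ratio: input overshoot = 1 × 6 = 6 dB, giving input = 17.2 dBu.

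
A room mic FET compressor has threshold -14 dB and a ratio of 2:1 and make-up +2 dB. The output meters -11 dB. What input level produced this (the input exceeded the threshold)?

-12 dB

Stripping the +2 dB make-up gives -13 dB at the gain stage.
The compressed level sits -13 − (-14) = 1 dB over threshold.
Input overshoot = R × output overshoot = 2 dB → input = -14 + 2 = -12 dB.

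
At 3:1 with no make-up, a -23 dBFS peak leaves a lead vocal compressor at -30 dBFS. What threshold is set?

-33.5 dBFS

Input is 10.5 dB above T (since output overshoot × R = input overshoot: (-30 − T)·3 = -23 − T gives T = -33.5 dBFS).
Check: -33.5 + (-23 − (-33.5))/3 = -33.5 + 3.5 = -30 dBFS. ✓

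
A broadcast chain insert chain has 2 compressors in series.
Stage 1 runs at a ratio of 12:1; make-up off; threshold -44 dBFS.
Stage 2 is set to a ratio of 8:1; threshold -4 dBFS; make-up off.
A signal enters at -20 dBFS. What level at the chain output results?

-42 dBFS

Stage 1: overshoot 24 dB → 24/12 = 2 dB → -42 dBFS.
Stage 2: -42 dBFS is at or below the -4 dBFS threshold — no compression; output -42 dBFS.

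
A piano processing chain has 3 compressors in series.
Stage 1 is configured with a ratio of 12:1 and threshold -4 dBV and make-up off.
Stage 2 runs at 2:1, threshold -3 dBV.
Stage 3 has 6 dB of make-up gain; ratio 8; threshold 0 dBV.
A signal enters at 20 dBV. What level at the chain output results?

Stage 1: 24 dB above -4 dBV, reduced 12:1 to 2 dB above → -2 dBV.
Stage 2: 1 dB above -3 dBV, reduced 2:1 to 0.5 dB above → -2.5 dBV.
Stage 3: -2.5 dBV is at or below the 0 dBV threshold — no compression; make-up brings it to 3.5 dBV.

3.5 dBV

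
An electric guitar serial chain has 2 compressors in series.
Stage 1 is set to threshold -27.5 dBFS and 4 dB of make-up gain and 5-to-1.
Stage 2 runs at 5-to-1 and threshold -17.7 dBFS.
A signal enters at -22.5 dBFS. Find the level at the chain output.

Stage 1: overshoot 5 dB → 5/5 = 1 dB → -26.5 dBFS; +4 dB make-up → -22.5 dBFS.
Stage 2: below threshold (-22.5 ≤ -17.7); passes unchanged; output -22.5 dBFS.

-22.5 dBFS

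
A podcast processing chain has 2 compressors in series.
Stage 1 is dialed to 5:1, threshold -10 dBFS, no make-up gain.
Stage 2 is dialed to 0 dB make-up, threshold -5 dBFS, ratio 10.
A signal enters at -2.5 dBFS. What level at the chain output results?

Stage 1: 7.5 dB above -10 dBFS, reduced 5:1 to 1.5 dB above → -8.5 dBFS.
Stage 2: -8.5 dBFS is at or below the -5 dBFS threshold — no compression; output -8.5 dBFS.

-8.5 dBFS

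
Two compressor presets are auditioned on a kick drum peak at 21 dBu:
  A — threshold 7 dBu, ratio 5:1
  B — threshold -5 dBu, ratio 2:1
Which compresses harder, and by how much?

B, by 1.8 dB

A: GR = 14 − 14/5 = 11.2 dB.
B: GR = 26 − 26/2 = 13 dB.
B reduces 1.8 dB more.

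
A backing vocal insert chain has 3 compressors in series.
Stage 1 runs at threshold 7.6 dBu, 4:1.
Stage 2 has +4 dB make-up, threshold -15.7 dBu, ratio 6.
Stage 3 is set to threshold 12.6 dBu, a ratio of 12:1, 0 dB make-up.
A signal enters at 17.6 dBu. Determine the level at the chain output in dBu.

-7.4 dBu

Stage 1: 10 dB above 7.6 dBu, reduced 4:1 to 2.5 dB above → 10.1 dBu.
Stage 2: 25.8 dB above -15.7 dBu, reduced 6:1 to 4.3 dB above → -11.4 dBu; +4 dB make-up → -7.4 dBu.
Stage 3: -7.4 dBu is at or below the 12.6 dBu threshold — no compression; output -7.4 dBu.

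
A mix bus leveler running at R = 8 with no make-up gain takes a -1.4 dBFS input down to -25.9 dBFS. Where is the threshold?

-29.4 dBFS

Gain reduction = -1.4 − (-25.9) = 24.5 dB; output overshoot = GR / (R − 1) = 24.5 / 7 = 3.5 dB.
Threshold = output − output overshoot = -25.9 − 3.5 = -29.4 dBFS.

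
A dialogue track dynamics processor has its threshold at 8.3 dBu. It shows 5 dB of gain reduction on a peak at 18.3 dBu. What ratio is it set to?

Input overshoot = 18.3 − 8.3 = 10 dB.
Output overshoot = 10 − 5 = 5 dB.
Ratio = input overshoot / output overshoot = 10 / 5 = 2.

2:1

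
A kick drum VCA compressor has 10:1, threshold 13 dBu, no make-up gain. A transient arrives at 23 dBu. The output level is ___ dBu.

23 dBu sits 10 dB over threshold.
At 10:1 the overshoot is divided by 10, leaving 1 dB above threshold.
So the level is 13 + 1 = 14 dBu.

14 dBu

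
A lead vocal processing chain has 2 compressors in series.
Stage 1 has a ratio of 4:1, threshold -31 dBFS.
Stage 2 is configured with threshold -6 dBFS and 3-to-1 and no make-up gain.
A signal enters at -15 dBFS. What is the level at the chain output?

Stage 1: overshoot 16 dB → 16/4 = 4 dB → -27 dBFS.
Stage 2: -27 dBFS ≤ -6 dBFS, so stage 2 doesn't engage; output -27 dBFS.

-27 dBFS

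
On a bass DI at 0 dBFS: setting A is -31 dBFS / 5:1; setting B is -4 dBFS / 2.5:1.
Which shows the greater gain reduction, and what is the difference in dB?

A, by 22.4 dB

A: overshoot 31 dB → output overshoot 6.2 dB → GR 24.8 dB.
B: overshoot 4 dB → output overshoot 1.6 dB → GR 2.4 dB.
A applies 22.4 dB more gain reduction.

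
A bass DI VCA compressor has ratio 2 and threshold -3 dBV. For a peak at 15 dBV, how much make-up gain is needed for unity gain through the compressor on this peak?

Overshoot 18 dB → 18/2 = 9 dB after compression, so the compressed level is -3 + 9 = 6 dBV.
Make-up = target − compressed = 15 − 6 = 9 dB.

9 dB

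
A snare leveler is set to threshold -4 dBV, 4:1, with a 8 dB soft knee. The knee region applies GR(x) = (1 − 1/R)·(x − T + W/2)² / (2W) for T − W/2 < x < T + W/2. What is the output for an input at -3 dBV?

x − T + W/2 = -3 − (-4) + 4 = 5.
GR = (1 − 1/4) × 5² / 16 = 0.75 × 25 / 16 = 1.171875 dB.
Output = -3 − 1.171875 = -4.171875 dBV.

-4.171875 dBV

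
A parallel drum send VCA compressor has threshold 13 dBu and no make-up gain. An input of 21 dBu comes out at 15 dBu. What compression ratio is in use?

Input overshoot = 21 − 13 = 8 dB; output overshoot = 15 − 13 = 2 dB.
Ratio = 8 / 2 = 4.

4:1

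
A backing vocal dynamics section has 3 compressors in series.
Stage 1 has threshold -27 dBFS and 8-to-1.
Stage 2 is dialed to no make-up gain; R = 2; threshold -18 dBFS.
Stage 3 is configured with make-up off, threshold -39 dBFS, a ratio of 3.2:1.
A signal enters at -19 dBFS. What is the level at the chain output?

-34.9375 dBFS

Stage 1: -19 dBFS is 8 dB over -27 dBFS; at 8:1 that becomes 1 dB over, giving -26 dBFS.
Stage 2: -26 dBFS is at or below the -18 dBFS threshold — no compression; output -26 dBFS.
Stage 3: 13 dB above -39 dBFS, reduced 3.2:1 to 4.0625 dB above → -34.9375 dBFS.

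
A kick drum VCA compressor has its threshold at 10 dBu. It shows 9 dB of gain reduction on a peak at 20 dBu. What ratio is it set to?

Input overshoot = 20 − 10 = 10 dB.
Output overshoot = 10 − 9 = 1 dB.
Ratio = input overshoot / output overshoot = 10 / 1 = 10.

10:1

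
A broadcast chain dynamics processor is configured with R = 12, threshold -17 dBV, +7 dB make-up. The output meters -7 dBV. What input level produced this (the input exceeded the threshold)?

Remove make-up: -7 − 7 = -14 dBV.
The compressed level sits -14 − (-17) = 3 dB over threshold.
Input overshoot = R × output overshoot = 36 dB → input = -17 + 36 = 19 dBV.

19 dBV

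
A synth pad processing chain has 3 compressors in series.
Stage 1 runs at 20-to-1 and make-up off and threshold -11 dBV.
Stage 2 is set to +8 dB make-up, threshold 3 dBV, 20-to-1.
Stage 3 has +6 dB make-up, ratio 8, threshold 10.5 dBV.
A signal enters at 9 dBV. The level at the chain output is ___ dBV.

Stage 1: 20 dB above -11 dBV, reduced 20:1 to 1 dB above → -10 dBV.
Stage 2: below threshold (-10 ≤ 3); passes unchanged; make-up brings it to -2 dBV.
Stage 3: below threshold (-2 ≤ 10.5); passes unchanged; make-up brings it to 4 dBV.

4 dBV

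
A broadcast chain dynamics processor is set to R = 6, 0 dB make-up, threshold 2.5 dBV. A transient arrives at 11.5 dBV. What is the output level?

The input is 9 dB above the 2.5 dBV threshold.
The 9 dB excess becomes 1.5 dB after 6:1 reduction.
So the level is 2.5 + 1.5 = 4 dBV.

4 dBV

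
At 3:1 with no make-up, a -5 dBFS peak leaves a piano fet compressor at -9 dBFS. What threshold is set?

Let T be the threshold. Output overshoot = (input overshoot)/R, so -9 − T = (-5 − T)/3.
3·(-9 − T) = -5 − T → 2·T = -27 − (-5) = -22.
T = -22/2 = -11 dBFS.

-11 dBFS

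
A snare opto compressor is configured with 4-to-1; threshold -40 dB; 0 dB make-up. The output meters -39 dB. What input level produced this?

That's 1 dB above the -40 dB threshold.
Undo the ratio: input overshoot = 1 × 4 = 4 dB, giving input = -36 dB.

-36 dB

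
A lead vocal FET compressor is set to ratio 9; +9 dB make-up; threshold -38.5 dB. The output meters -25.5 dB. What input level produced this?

Before make-up, the level was -25.5 − 9 = -34.5 dB.
Post-compression overshoot = -34.5 − (-38.5) = 4 dB.
Undo the ratio: input overshoot = 4 × 9 = 36 dB, giving input = -2.5 dB.

-2.5 dB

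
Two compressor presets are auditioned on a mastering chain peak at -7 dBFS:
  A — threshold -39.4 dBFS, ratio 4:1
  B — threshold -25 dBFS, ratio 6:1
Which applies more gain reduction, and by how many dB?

A, by 9.3 dB

A: overshoot 32.4 dB → output overshoot 8.1 dB → GR 24.3 dB.
B: overshoot 18 dB → output overshoot 3 dB → GR 15 dB.
A reduces 9.3 dB more.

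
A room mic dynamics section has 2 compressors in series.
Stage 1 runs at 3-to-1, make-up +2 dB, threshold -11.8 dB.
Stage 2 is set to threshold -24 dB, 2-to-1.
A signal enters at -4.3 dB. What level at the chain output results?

Stage 1: -4.3 dB is 7.5 dB over -11.8 dB; at 3:1 that becomes 2.5 dB over, giving -9.3 dB; +2 dB make-up → -7.3 dB.
Stage 2: overshoot 16.7 dB → 16.7/2 = 8.35 dB → -15.65 dB.

-15.65 dB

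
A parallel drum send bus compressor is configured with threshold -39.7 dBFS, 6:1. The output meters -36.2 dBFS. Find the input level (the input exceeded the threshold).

-18.7 dBFS

The compressed level sits -36.2 − (-39.7) = 3.5 dB over threshold.
Before 6:1 compression the overshoot was 3.5 × 6 = 21 dB, so input = -39.7 + 21 = -18.7 dBFS.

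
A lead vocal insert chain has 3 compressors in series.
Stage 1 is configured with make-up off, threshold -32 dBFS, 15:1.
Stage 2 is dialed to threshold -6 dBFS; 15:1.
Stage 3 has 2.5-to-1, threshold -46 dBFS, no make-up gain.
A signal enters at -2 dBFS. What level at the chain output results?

Stage 1: 30 dB above -32 dBFS, reduced 15:1 to 2 dB above → -30 dBFS.
Stage 2: -30 dBFS ≤ -6 dBFS, so stage 2 doesn't engage; output -30 dBFS.
Stage 3: -30 dBFS is 16 dB over -46 dBFS; at 2.5:1 that becomes 6.4 dB over, giving -39.6 dBFS.

-39.6 dBFS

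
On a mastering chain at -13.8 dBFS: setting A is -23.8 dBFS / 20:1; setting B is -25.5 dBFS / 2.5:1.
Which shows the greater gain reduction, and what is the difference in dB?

A, by 2.48 dB

A: 10 dB over, compressed to 0.5 dB over, so 9.5 dB of GR.
B: 11.7 dB over, compressed to 4.68 dB over, so 7.02 dB of GR.
A applies 2.48 dB more gain reduction.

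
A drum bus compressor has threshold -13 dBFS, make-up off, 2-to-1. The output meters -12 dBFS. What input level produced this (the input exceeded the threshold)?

-11 dBFS

That's 1 dB above the -13 dBFS threshold.
Before 2:1 compression the overshoot was 1 × 2 = 2 dB, so input = -13 + 2 = -11 dBFS.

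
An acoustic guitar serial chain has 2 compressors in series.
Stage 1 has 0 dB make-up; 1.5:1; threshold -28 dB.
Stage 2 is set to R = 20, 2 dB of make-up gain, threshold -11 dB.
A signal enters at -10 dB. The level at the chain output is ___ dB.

-14 dB

Stage 1: 18 dB above -28 dB, reduced 1.5:1 to 12 dB above → -16 dB.
Stage 2: below threshold (-16 ≤ -11); passes unchanged; make-up brings it to -14 dB.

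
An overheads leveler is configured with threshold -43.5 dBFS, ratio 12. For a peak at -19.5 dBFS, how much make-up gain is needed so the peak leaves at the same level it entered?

Without make-up, output = threshold + overshoot/12 = -43.5 + 2 = -41.5 dBFS.
Gap to target: 22 dB.

22 dB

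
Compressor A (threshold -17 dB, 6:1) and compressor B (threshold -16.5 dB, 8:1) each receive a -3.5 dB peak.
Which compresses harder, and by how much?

A: GR = 13.5 − 13.5/6 = 11.25 dB.
B: GR = 13 − 13/8 = 11.375 dB.
B applies 0.125 dB more gain reduction.

B, by 0.125 dB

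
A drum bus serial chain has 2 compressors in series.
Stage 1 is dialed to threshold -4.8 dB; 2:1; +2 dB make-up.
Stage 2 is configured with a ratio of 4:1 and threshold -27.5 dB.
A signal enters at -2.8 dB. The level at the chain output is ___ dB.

Stage 1: 2 dB above -4.8 dB, reduced 2:1 to 1 dB above → -3.8 dB; +2 dB make-up → -1.8 dB.
Stage 2: -1.8 dB is 25.7 dB over -27.5 dB; at 4:1 that becomes 6.425 dB over, giving -21.075 dB.

-21.075 dB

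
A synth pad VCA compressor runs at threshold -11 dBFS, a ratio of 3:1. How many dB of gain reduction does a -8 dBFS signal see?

2 dB

-8 dBFS exceeds the threshold by 3 dB.
After 3:1 compression the overshoot becomes 3/3 = 1 dB.
GR = overshoot in − overshoot out = 3 − 1 = 2 dB.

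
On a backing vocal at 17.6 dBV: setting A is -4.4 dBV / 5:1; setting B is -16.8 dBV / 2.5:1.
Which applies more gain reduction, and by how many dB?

A: overshoot 22 dB → output overshoot 4.4 dB → GR 17.6 dB.
B: overshoot 34.4 dB → output overshoot 13.76 dB → GR 20.64 dB.
B reduces 3.04 dB more.

B, by 3.04 dB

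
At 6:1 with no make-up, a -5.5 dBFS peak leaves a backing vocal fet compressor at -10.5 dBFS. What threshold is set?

Input is 6 dB above T (since output overshoot × R = input overshoot: (-10.5 − T)·6 = -5.5 − T gives T = -11.5 dBFS).
Check: -11.5 + (-5.5 − (-11.5))/6 = -11.5 + 1 = -10.5 dBFS. ✓

-11.5 dBFS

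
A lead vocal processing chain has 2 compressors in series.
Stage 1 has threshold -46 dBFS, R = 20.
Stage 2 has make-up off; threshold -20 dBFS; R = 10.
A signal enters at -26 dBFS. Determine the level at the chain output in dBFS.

-45 dBFS

Stage 1: 20 dB above -46 dBFS, reduced 20:1 to 1 dB above → -45 dBFS.
Stage 2: -45 dBFS is at or below the -20 dBFS threshold — no compression; output -45 dBFS.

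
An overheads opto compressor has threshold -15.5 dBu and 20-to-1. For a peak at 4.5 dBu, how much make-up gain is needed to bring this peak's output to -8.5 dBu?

6 dB

Without make-up, output = threshold + overshoot/20 = -15.5 + 1 = -14.5 dBu.
Gap to target: 6 dB.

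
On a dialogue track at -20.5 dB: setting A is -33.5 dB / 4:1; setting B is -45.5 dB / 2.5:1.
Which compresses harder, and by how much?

B, by 5.25 dB

A: GR = 13 − 13/4 = 9.75 dB.
B: GR = 25 − 25/2.5 = 15 dB.
B reduces 5.25 dB more.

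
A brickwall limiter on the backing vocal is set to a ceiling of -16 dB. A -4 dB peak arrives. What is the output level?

At ∞:1, everything above -16 dB is held at the ceiling.

-16 dB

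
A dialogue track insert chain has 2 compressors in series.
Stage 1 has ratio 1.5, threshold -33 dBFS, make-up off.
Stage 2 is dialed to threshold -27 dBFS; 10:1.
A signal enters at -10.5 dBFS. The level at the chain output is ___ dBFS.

-26.1 dBFS

Stage 1: -10.5 dBFS is 22.5 dB over -33 dBFS; at 1.5:1 that becomes 15 dB over, giving -18 dBFS.
Stage 2: overshoot 9 dB → 9/10 = 0.9 dB → -26.1 dBFS.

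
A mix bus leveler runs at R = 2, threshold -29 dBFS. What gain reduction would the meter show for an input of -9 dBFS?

Overshoot = -9 − (-29) = 20 dB.
At 2:1, output sits 20/2 = 10 dB above threshold.
So the signal is attenuated by 20 − 10 = 10 dB.

10 dB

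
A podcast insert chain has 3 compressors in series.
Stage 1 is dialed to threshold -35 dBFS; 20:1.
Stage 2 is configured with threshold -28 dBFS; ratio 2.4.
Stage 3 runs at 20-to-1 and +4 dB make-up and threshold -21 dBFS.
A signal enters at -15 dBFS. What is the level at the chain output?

-30 dBFS

Stage 1: 20 dB above -35 dBFS, reduced 20:1 to 1 dB above → -34 dBFS.
Stage 2: below threshold (-34 ≤ -28); passes unchanged; output -34 dBFS.
Stage 3: -34 dBFS ≤ -21 dBFS, so stage 3 doesn't engage; make-up brings it to -30 dBFS.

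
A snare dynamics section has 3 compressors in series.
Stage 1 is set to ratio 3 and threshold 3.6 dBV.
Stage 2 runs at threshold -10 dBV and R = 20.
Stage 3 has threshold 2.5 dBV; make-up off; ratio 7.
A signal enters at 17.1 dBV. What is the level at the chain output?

-9.095 dBV

Stage 1: 17.1 dBV is 13.5 dB over 3.6 dBV; at 3:1 that becomes 4.5 dB over, giving 8.1 dBV.
Stage 2: overshoot 18.1 dB → 18.1/20 = 0.905 dB → -9.095 dBV.
Stage 3: below threshold (-9.095 ≤ 2.5); passes unchanged; output -9.095 dBV.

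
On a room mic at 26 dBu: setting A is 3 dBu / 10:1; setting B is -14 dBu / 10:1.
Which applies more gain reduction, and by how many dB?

A: 23 dB over, compressed to 2.3 dB over, so 20.7 dB of GR.
B: 40 dB over, compressed to 4 dB over, so 36 dB of GR.
Difference: 15.3 dB in favour of B.

B, by 15.3 dB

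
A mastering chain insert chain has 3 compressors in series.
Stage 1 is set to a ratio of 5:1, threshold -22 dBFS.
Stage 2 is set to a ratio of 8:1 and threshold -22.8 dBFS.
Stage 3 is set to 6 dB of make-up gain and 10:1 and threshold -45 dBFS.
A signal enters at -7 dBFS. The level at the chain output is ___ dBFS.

Stage 1: 15 dB above -22 dBFS, reduced 5:1 to 3 dB above → -19 dBFS.
Stage 2: 3.8 dB above -22.8 dBFS, reduced 8:1 to 0.475 dB above → -22.325 dBFS.
Stage 3: -22.325 dBFS is 22.675 dB over -45 dBFS; at 10:1 that becomes 2.2675 dB over, giving -42.7325 dBFS; +6 dB make-up → -36.7325 dBFS.

-36.7325 dBFS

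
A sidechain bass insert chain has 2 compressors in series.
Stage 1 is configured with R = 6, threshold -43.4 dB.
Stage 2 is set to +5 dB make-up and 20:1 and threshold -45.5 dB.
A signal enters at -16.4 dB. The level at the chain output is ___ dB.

-40.17 dB

Stage 1: overshoot 27 dB → 27/6 = 4.5 dB → -38.9 dB.
Stage 2: -38.9 dB is 6.6 dB over -45.5 dB; at 20:1 that becomes 0.33 dB over, giving -45.17 dB; +5 dB make-up → -40.17 dB.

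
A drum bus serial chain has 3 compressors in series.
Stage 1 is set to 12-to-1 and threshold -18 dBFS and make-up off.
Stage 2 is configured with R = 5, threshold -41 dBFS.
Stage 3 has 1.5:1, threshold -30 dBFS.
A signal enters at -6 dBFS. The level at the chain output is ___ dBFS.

-36.2 dBFS

Stage 1: overshoot 12 dB → 12/12 = 1 dB → -17 dBFS.
Stage 2: -17 dBFS is 24 dB over -41 dBFS; at 5:1 that becomes 4.8 dB over, giving -36.2 dBFS.
Stage 3: -36.2 dBFS ≤ -30 dBFS, so stage 3 doesn't engage; output -36.2 dBFS.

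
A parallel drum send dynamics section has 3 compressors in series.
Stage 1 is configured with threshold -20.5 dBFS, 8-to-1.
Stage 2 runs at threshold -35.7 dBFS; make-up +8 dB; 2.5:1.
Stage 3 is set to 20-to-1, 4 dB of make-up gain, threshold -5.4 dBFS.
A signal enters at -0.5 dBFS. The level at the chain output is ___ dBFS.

Stage 1: 20 dB above -20.5 dBFS, reduced 8:1 to 2.5 dB above → -18 dBFS.
Stage 2: overshoot 17.7 dB → 17.7/2.5 = 7.08 dB → -28.62 dBFS; +8 dB make-up → -20.62 dBFS.
Stage 3: -20.62 dBFS is at or below the -5.4 dBFS threshold — no compression; make-up brings it to -16.62 dBFS.

-16.62 dBFS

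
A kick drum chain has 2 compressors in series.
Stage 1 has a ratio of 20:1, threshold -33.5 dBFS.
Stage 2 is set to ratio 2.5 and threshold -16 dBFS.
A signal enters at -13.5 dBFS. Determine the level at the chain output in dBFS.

Stage 1: -13.5 dBFS is 20 dB over -33.5 dBFS; at 20:1 that becomes 1 dB over, giving -32.5 dBFS.
Stage 2: below threshold (-32.5 ≤ -16); passes unchanged; output -32.5 dBFS.

-32.5 dBFS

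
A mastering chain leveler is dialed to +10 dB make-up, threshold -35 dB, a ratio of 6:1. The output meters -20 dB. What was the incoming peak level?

Stripping the +10 dB make-up gives -30 dB at the gain stage.
The compressed level sits -30 − (-35) = 5 dB over threshold.
Undo the ratio: input overshoot = 5 × 6 = 30 dB, giving input = -5 dB.

-5 dB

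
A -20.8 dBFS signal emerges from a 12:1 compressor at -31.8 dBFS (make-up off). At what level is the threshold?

Let T be the threshold. Output overshoot = (input overshoot)/R, so -31.8 − T = (-20.8 − T)/12.
12·(-31.8 − T) = -20.8 − T → 11·T = -381.6 − (-20.8) = -360.8.
T = -360.8/11 = -32.8 dBFS.

-32.8 dBFS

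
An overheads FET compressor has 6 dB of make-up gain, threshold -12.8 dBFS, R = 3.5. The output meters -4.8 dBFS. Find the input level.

Remove make-up: -4.8 − 6 = -10.8 dBFS.
That's 2 dB above the -12.8 dBFS threshold.
Before 3.5:1 compression the overshoot was 2 × 3.5 = 7 dB, so input = -12.8 + 7 = -5.8 dBFS.

-5.8 dBFS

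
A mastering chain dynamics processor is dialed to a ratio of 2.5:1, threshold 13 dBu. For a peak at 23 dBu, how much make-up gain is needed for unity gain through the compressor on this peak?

Overshoot 10 dB → 10/2.5 = 4 dB after compression, so the compressed level is 13 + 4 = 17 dBu.
Make-up = target − compressed = 23 − 17 = 6 dB.

6 dB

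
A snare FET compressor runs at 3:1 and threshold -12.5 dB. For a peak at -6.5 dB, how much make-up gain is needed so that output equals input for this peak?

The peak compresses to -12.5 + 6/3 = -10.5 dB.
To reach -6.5 dB requires -6.5 − (-10.5) = 4 dB of make-up.

4 dB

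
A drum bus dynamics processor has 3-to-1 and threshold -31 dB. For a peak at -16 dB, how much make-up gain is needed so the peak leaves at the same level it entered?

10 dB

Without make-up, output = threshold + overshoot/3 = -31 + 5 = -26 dB.
Gap to target: 10 dB.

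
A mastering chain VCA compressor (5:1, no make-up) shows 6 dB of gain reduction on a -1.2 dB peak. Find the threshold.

Input is 7.5 dB above T (since output overshoot × R = input overshoot: (-7.2 − T)·5 = -1.2 − T gives T = -8.7 dB).
Check: -8.7 + (-1.2 − (-8.7))/5 = -8.7 + 1.5 = -7.2 dB. ✓

-8.7 dB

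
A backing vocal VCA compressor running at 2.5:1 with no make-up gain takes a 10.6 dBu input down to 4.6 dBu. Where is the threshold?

Input is 10 dB above T (since output overshoot × R = input overshoot: (4.6 − T)·2.5 = 10.6 − T gives T = 0.6 dBu).
Check: 0.6 + (10.6 − 0.6)/2.5 = 0.6 + 4 = 4.6 dBu. ✓

0.6 dBu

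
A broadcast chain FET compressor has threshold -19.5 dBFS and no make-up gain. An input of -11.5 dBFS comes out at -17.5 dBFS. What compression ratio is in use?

4:1

Input overshoot = -11.5 − (-19.5) = 8 dB; output overshoot = -17.5 − (-19.5) = 2 dB.
Ratio = 8 / 2 = 4.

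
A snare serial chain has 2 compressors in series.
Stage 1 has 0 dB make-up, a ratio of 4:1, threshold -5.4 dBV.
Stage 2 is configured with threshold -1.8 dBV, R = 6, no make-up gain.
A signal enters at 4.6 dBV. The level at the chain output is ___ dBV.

Stage 1: 10 dB above -5.4 dBV, reduced 4:1 to 2.5 dB above → -2.9 dBV.
Stage 2: below threshold (-2.9 ≤ -1.8); passes unchanged; output -2.9 dBV.

-2.9 dBV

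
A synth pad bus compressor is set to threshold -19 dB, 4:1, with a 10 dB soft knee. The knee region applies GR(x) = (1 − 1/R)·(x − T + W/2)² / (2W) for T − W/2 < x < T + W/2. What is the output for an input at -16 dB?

-18.4 dB

x − T + W/2 = -16 − (-19) + 5 = 8.
GR = (1 − 1/4) × 8² / 20 = 0.75 × 64 / 20 = 2.4 dB.
Output = -16 − 2.4 = -18.4 dB.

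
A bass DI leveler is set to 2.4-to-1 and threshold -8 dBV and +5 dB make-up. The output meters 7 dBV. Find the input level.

Before make-up, the level was 7 − 5 = 2 dBV.
That's 10 dB above the -8 dBV threshold.
Undo the ratio: input overshoot = 10 × 2.4 = 24 dB, giving input = 16 dBV.

16 dBV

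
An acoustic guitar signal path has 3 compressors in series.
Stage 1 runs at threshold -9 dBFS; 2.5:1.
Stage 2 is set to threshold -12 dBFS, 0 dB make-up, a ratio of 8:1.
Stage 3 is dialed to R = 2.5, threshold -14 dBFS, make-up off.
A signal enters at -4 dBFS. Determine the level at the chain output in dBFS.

-12.95 dBFS

Stage 1: -4 dBFS is 5 dB over -9 dBFS; at 2.5:1 that becomes 2 dB over, giving -7 dBFS.
Stage 2: 5 dB above -12 dBFS, reduced 8:1 to 0.625 dB above → -11.375 dBFS.
Stage 3: 2.625 dB above -14 dBFS, reduced 2.5:1 to 1.05 dB above → -12.95 dBFS.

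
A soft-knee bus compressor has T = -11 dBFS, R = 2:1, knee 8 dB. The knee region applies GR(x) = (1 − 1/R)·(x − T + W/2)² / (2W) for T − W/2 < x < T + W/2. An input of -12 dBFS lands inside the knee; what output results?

-12.28125 dBFS

x − T + W/2 = -12 − (-11) + 4 = 3.
GR = (1 − 1/2) × 3² / 16 = 0.5 × 9 / 16 = 0.28125 dB.
Output = -12 − 0.28125 = -12.28125 dBFS.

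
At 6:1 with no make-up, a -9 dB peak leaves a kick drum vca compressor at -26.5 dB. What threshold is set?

Input is 21 dB above T (since output overshoot × R = input overshoot: (-26.5 − T)·6 = -9 − T gives T = -30 dB).
Check: -30 + (-9 − (-30))/6 = -30 + 3.5 = -26.5 dB. ✓

-30 dB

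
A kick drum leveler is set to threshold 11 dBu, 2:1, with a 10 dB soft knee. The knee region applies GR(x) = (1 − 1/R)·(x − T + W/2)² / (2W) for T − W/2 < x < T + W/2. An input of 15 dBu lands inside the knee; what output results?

12.975 dBu

x − T + W/2 = 15 − 11 + 5 = 9.
GR = (1 − 1/2) × 9² / 20 = 0.5 × 81 / 20 = 2.025 dB.
Output = 15 − 2.025 = 12.975 dBu.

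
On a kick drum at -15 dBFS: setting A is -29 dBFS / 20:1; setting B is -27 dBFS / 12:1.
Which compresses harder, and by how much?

A: 14 dB over, compressed to 0.7 dB over, so 13.3 dB of GR.
B: 12 dB over, compressed to 1 dB over, so 11 dB of GR.
A reduces 2.3 dB more.

A, by 2.3 dB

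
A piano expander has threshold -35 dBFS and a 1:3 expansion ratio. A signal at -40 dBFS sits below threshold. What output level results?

Undershoot = (-35) − (-40) = 5 dB.
At 1:3, that expands to 15 dB under threshold.
Output = -35 − 15 = -50 dBFS.

-50 dBFS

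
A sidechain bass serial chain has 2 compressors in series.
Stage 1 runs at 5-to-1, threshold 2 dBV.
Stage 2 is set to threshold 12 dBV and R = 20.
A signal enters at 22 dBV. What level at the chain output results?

6 dBV

Stage 1: 20 dB above 2 dBV, reduced 5:1 to 4 dB above → 6 dBV.
Stage 2: below threshold (6 ≤ 12); passes unchanged; output 6 dBV.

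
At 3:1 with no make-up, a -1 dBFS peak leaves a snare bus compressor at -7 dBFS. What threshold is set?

-10 dBFS

Gain reduction = -1 − (-7) = 6 dB; output overshoot = GR / (R − 1) = 6 / 2 = 3 dB.
Threshold = output − output overshoot = -7 − 3 = -10 dBFS.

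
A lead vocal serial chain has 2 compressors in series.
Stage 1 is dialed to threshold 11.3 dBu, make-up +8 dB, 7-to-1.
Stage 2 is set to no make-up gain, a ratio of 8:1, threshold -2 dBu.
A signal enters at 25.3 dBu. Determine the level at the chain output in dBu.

Stage 1: 25.3 dBu is 14 dB over 11.3 dBu; at 7:1 that becomes 2 dB over, giving 13.3 dBu; +8 dB make-up → 21.3 dBu.
Stage 2: 23.3 dB above -2 dBu, reduced 8:1 to 2.9125 dB above → 0.9125 dBu.

0.9125 dBu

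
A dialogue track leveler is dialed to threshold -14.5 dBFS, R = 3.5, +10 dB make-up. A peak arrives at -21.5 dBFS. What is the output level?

-21.5 dBFS is 7 dB below the -14.5 dBFS threshold, so no gain reduction is applied.
Make-up gain adds 10 dB: -21.5 + 10 = -11.5 dBFS.

-11.5 dBFS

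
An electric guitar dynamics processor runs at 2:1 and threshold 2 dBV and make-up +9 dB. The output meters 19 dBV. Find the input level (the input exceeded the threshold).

Before make-up, the level was 19 − 9 = 10 dBV.
That's 8 dB above the 2 dBV threshold.
Undo the ratio: input overshoot = 8 × 2 = 16 dB, giving input = 18 dBV.

18 dBV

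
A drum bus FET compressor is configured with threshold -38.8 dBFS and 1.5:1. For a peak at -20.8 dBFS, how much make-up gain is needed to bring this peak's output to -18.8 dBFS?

8 dB

Without make-up, output = threshold + overshoot/1.5 = -38.8 + 12 = -26.8 dBFS.
Gap to target: 8 dB.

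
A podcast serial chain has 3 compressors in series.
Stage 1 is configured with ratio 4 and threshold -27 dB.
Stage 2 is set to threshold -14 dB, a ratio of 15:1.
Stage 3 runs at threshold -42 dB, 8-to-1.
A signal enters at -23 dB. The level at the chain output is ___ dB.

-40 dB

Stage 1: overshoot 4 dB → 4/4 = 1 dB → -26 dB.
Stage 2: -26 dB is at or below the -14 dB threshold — no compression; output -26 dB.
Stage 3: 16 dB above -42 dB, reduced 8:1 to 2 dB above → -40 dB.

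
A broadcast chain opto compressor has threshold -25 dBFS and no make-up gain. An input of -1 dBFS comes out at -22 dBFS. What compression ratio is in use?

8:1

Input overshoot = -1 − (-25) = 24 dB; output overshoot = -22 − (-25) = 3 dB.
Ratio = 24 / 3 = 8.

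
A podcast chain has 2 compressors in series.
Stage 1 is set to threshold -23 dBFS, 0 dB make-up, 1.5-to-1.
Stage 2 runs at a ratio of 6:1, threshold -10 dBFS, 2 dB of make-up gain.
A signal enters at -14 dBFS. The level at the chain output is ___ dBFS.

-15 dBFS

Stage 1: -14 dBFS is 9 dB over -23 dBFS; at 1.5:1 that becomes 6 dB over, giving -17 dBFS.
Stage 2: -17 dBFS ≤ -10 dBFS, so stage 2 doesn't engage; make-up brings it to -15 dBFS.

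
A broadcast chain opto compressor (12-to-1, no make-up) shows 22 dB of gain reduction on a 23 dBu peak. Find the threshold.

-1 dBu

Let T be the threshold. Output overshoot = (input overshoot)/R, so 1 − T = (23 − T)/12.
12·(1 − T) = 23 − T → 11·T = 12 − 23 = -11.
T = -11/11 = -1 dBu.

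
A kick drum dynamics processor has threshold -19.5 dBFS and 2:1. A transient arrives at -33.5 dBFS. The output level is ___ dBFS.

-33.5 dBFS is 14 dB below the -19.5 dBFS threshold, so no gain reduction is applied.
Output = input = -33.5 dBFS.

-33.5 dBFS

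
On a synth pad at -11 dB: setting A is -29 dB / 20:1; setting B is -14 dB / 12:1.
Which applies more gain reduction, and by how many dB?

A: 18 dB over, compressed to 0.9 dB over, so 17.1 dB of GR.
B: 3 dB over, compressed to 0.25 dB over, so 2.75 dB of GR.
Difference: 14.35 dB in favour of A.

A, by 14.35 dB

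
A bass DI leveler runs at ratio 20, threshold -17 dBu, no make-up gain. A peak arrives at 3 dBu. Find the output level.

Overshoot: 3 − (-17) = 20 dB.
The 20 dB excess becomes 1 dB after 20:1 reduction.
Output = -17 + 1 = -16 dBu.

-16 dBu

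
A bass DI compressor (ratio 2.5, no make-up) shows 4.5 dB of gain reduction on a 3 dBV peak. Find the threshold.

Input is 7.5 dB above T (since output overshoot × R = input overshoot: (-1.5 − T)·2.5 = 3 − T gives T = -4.5 dBV).
Check: -4.5 + (3 − (-4.5))/2.5 = -4.5 + 3 = -1.5 dBV. ✓

-4.5 dBV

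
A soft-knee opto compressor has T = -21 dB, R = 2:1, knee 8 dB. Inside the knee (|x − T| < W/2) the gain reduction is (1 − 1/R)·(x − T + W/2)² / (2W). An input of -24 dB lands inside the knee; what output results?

-24.03125 dB

x − T + W/2 = -24 − (-21) + 4 = 1.
GR = (1 − 1/2) × 1² / 16 = 0.5 × 1 / 16 = 0.03125 dB.
Output = -24 − 0.03125 = -24.03125 dB.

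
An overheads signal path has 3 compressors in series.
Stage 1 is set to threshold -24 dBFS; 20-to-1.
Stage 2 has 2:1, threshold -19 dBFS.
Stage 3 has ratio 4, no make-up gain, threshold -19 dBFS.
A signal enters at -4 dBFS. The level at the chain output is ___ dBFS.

-23 dBFS

Stage 1: 20 dB above -24 dBFS, reduced 20:1 to 1 dB above → -23 dBFS.
Stage 2: -23 dBFS is at or below the -19 dBFS threshold — no compression; output -23 dBFS.
Stage 3: below threshold (-23 ≤ -19); passes unchanged; output -23 dBFS.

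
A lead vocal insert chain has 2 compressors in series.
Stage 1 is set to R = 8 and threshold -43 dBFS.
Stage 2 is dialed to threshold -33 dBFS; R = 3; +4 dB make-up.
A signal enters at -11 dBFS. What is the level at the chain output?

Stage 1: -11 dBFS is 32 dB over -43 dBFS; at 8:1 that becomes 4 dB over, giving -39 dBFS.
Stage 2: -39 dBFS ≤ -33 dBFS, so stage 2 doesn't engage; make-up brings it to -35 dBFS.

-35 dBFS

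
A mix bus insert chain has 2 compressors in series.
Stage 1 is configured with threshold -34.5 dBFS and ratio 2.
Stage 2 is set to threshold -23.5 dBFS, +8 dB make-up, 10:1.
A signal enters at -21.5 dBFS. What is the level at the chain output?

Stage 1: overshoot 13 dB → 13/2 = 6.5 dB → -28 dBFS.
Stage 2: -28 dBFS is at or below the -23.5 dBFS threshold — no compression; make-up brings it to -20 dBFS.

-20 dBFS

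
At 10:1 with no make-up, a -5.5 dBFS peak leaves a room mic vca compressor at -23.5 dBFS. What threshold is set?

Gain reduction = -5.5 − (-23.5) = 18 dB; output overshoot = GR / (R − 1) = 18 / 9 = 2 dB.
Threshold = output − output overshoot = -23.5 − 2 = -25.5 dBFS.

-25.5 dBFS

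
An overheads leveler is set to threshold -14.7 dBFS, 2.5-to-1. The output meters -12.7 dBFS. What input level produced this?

Post-compression overshoot = -12.7 − (-14.7) = 2 dB.
Before 2.5:1 compression the overshoot was 2 × 2.5 = 5 dB, so input = -14.7 + 5 = -9.7 dBFS.

-9.7 dBFS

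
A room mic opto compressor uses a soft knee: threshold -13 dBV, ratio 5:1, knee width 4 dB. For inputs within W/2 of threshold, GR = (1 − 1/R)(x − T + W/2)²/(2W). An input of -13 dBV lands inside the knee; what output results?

x − T + W/2 = -13 − (-13) + 2 = 2.
GR = (1 − 1/5) × 2² / 8 = 0.8 × 4 / 8 = 0.4 dB.
Output = -13 − 0.4 = -13.4 dBV.

-13.4 dBV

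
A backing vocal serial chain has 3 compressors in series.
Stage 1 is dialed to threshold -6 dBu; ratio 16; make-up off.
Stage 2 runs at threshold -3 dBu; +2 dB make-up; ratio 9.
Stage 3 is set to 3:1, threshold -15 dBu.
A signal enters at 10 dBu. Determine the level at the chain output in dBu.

-11 dBu

Stage 1: 16 dB above -6 dBu, reduced 16:1 to 1 dB above → -5 dBu.
Stage 2: -5 dBu ≤ -3 dBu, so stage 2 doesn't engage; make-up brings it to -3 dBu.
Stage 3: -3 dBu is 12 dB over -15 dBu; at 3:1 that becomes 4 dB over, giving -11 dBu.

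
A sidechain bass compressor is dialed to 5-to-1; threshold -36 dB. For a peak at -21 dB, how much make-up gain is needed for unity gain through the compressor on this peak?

Overshoot 15 dB → 15/5 = 3 dB after compression, so the compressed level is -36 + 3 = -33 dB.
Make-up = target − compressed = -21 − (-33) = 12 dB.

12 dB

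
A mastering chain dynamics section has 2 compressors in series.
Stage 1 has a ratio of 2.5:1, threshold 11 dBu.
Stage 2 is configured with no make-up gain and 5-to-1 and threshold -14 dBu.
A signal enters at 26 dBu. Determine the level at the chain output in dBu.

-7.8 dBu

Stage 1: 26 dBu is 15 dB over 11 dBu; at 2.5:1 that becomes 6 dB over, giving 17 dBu.
Stage 2: 31 dB above -14 dBu, reduced 5:1 to 6.2 dB above → -7.8 dBu.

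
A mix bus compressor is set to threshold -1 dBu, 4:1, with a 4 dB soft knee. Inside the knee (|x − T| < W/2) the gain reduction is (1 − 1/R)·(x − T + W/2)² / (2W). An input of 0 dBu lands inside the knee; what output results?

x − T + W/2 = 0 − (-1) + 2 = 3.
GR = (1 − 1/4) × 3² / 8 = 0.75 × 9 / 8 = 0.84375 dB.
Output = 0 − 0.84375 = -0.84375 dBu.

-0.84375 dBu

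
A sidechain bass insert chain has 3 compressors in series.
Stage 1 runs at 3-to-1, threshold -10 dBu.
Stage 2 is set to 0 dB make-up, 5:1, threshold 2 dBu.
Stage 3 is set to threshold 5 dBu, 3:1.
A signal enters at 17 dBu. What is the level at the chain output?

-1 dBu

Stage 1: overshoot 27 dB → 27/3 = 9 dB → -1 dBu.
Stage 2: -1 dBu ≤ 2 dBu, so stage 2 doesn't engage; output -1 dBu.
Stage 3: -1 dBu ≤ 5 dBu, so stage 3 doesn't engage; output -1 dBu.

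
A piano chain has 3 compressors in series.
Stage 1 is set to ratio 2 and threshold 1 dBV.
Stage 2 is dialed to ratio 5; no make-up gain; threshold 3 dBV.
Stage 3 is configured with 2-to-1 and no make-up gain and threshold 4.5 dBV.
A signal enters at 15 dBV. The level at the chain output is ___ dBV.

4 dBV

Stage 1: 15 dBV is 14 dB over 1 dBV; at 2:1 that becomes 7 dB over, giving 8 dBV.
Stage 2: 8 dBV is 5 dB over 3 dBV; at 5:1 that becomes 1 dB over, giving 4 dBV.
Stage 3: below threshold (4 ≤ 4.5); passes unchanged; output 4 dBV.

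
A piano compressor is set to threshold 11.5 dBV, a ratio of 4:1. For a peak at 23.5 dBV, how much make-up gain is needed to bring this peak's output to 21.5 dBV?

7 dB

Without make-up, output = threshold + overshoot/4 = 11.5 + 3 = 14.5 dBV.
Gap to target: 7 dB.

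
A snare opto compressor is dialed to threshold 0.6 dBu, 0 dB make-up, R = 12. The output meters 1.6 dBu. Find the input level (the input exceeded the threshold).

12.6 dBu

That's 1 dB above the 0.6 dBu threshold.
Input overshoot = R × output overshoot = 12 dB → input = 0.6 + 12 = 12.6 dBu.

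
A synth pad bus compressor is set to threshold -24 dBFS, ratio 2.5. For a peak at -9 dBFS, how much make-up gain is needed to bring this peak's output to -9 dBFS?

9 dB

The peak compresses to -24 + 15/2.5 = -18 dBFS.
To reach -9 dBFS requires -9 − (-18) = 9 dB of make-up.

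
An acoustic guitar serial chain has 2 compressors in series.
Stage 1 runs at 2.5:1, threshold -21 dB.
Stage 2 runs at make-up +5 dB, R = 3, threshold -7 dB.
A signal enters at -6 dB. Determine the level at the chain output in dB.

-10 dB

Stage 1: 15 dB above -21 dB, reduced 2.5:1 to 6 dB above → -15 dB.
Stage 2: -15 dB ≤ -7 dB, so stage 2 doesn't engage; make-up brings it to -10 dB.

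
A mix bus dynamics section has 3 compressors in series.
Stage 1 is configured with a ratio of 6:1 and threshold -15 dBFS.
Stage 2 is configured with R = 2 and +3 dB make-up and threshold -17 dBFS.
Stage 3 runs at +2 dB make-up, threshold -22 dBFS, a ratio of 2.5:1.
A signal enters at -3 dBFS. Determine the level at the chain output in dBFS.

-16 dBFS

Stage 1: -3 dBFS is 12 dB over -15 dBFS; at 6:1 that becomes 2 dB over, giving -13 dBFS.
Stage 2: overshoot 4 dB → 4/2 = 2 dB → -15 dBFS; +3 dB make-up → -12 dBFS.
Stage 3: -12 dBFS is 10 dB over -22 dBFS; at 2.5:1 that becomes 4 dB over, giving -18 dBFS; +2 dB make-up → -16 dBFS.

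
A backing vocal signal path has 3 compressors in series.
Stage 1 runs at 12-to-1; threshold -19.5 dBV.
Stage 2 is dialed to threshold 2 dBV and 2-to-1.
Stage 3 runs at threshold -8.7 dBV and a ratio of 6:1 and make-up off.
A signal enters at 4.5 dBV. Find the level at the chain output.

Stage 1: overshoot 24 dB → 24/12 = 2 dB → -17.5 dBV.
Stage 2: -17.5 dBV is at or below the 2 dBV threshold — no compression; output -17.5 dBV.
Stage 3: below threshold (-17.5 ≤ -8.7); passes unchanged; output -17.5 dBV.

-17.5 dBV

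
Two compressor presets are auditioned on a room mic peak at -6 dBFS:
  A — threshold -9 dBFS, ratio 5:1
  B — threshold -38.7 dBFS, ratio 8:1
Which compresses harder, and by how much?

B, by 26.2125 dB

A: GR = 3 − 3/5 = 2.4 dB.
B: GR = 32.7 − 32.7/8 = 28.6125 dB.
B applies 26.2125 dB more gain reduction.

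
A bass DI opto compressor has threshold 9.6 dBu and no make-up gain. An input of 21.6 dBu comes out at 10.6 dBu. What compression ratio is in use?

12:1

Input overshoot = 21.6 − 9.6 = 12 dB; output overshoot = 10.6 − 9.6 = 1 dB.
Ratio = 12 / 1 = 12.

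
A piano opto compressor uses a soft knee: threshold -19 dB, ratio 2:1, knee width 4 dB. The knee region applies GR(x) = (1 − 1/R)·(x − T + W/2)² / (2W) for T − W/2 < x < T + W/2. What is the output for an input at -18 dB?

x − T + W/2 = -18 − (-19) + 2 = 3.
GR = (1 − 1/2) × 3² / 8 = 0.5 × 9 / 8 = 0.5625 dB.
Output = -18 − 0.5625 = -18.5625 dB.

-18.5625 dB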